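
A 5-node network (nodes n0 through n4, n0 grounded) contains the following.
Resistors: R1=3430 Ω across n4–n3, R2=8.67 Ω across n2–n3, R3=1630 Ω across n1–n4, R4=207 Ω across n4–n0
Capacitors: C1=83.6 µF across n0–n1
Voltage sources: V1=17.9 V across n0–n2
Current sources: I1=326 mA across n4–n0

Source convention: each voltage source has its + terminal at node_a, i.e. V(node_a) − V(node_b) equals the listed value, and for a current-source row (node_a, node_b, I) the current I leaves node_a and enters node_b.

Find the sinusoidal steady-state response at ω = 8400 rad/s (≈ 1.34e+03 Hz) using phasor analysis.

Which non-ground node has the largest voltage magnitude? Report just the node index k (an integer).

4

MNA unknowns: 4 node voltages V₁..V_4 plus 1 source current (V1)
R1: Y=0.0002915+0.000j on G[4,3]
R2: Y=0.1153+0.000j on G[2,3]
C1: Y=0.000+0.7022j on G[0,1]
R3: Y=0.0006135+0.000j on G[1,4]
R4: Y=0.004831+0.000j on G[4,0]
V1: row V0−V2=17.9, i_V1 at 0,2
I1: z[4]−=0.326, z[0]+=0.326
solve → V1=-3.936e-05+0.05045j, V2=-17.90+0.000j, V3=-18.00+1.361e-05j, V4=-57.75+0.005397j
aux → i_V1=0.01159-1.569e-06j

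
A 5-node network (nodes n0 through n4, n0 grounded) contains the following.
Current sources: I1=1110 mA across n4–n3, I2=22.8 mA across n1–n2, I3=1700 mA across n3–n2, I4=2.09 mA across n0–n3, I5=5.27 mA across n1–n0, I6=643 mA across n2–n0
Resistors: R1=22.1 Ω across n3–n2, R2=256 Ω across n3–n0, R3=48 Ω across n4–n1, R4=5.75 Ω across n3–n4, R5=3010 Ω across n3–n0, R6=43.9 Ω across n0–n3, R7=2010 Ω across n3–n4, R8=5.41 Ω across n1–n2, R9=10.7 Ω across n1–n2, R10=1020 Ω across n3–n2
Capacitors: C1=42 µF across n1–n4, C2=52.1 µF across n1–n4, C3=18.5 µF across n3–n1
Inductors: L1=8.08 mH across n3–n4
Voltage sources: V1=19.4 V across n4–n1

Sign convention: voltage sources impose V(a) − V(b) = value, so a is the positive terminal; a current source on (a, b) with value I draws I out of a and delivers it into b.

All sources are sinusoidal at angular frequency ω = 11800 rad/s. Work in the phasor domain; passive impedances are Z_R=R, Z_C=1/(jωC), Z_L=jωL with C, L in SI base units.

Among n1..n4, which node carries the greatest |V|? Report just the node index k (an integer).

1

Element admittances at ω=11800 rad/s:
  I1: injects 1.11 A into n3 (from n4)
  Y(R1) = 0.04525+0.000j S between n3,n2
  Y(R2) = 0.003906+0.000j S between n3,n0
  Y(R3) = 0.02083+0.000j S between n4,n1
  Y(R4) = 0.1739+0.000j S between n3,n4
  Y(C1) = 0.000+0.4956j S between n1,n4
  I2: injects 0.0228 A into n2 (from n1)
  I3: injects 1.7 A into n2 (from n3)
  Y(R5) = 0.0003322+0.000j S between n3,n0
  Y(R6) = 0.02278+0.000j S between n0,n3
  Y(R7) = 0.0004975+0.000j S between n3,n4
  Y(C2) = 0.000+0.6148j S between n1,n4
  I4: injects 0.00209 A into n3 (from n0)
  Y(R8) = 0.1848+0.000j S between n1,n2
  I5: injects 0.00527 A into n0 (from n1)
  Y(R9) = 0.09346+0.000j S between n1,n2
  Y(R10) = 0.0009804+0.000j S between n3,n2
  Y(C3) = 0.000+0.2183j S between n3,n1
  Y(L1) = 0.000-0.01049j S between n3,n4
  I6: injects 0.643 A into n0 (from n2)
  V1: constraint V(n4)−V(n1) = 19.4
Assemble and solve the 5×5 MNA system:
  V(n1)=-32.09+8.885j  V(n2)=-27.60+7.619j  V(n3)=-23.92+0.000j  V(n4)=-12.69+8.885j
  i(V1)=-3.566-22.97j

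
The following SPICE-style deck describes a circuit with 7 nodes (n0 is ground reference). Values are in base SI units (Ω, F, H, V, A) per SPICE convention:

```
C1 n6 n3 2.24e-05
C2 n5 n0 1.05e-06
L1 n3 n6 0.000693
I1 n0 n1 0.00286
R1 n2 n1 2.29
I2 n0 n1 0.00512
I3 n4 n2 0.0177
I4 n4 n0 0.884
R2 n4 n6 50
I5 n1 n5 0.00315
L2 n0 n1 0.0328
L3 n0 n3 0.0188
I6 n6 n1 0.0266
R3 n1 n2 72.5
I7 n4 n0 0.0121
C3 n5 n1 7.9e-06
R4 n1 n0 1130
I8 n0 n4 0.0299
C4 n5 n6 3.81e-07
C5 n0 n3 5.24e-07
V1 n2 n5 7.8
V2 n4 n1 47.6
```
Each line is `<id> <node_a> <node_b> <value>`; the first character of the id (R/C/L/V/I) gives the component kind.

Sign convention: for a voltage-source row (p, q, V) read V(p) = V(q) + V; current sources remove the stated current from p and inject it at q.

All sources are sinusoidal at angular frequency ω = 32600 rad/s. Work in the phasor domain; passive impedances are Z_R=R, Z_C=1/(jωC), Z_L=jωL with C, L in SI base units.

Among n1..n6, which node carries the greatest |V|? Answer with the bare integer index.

MNA unknowns: 6 node voltages V₁..V_6 plus 2 source currents (V1, V2)
C1: Y=0.000+0.7302j on G[6,3]
C2: Y=0.000+0.03423j on G[5,0]
L1: Y=0.000-0.04426j on G[3,6]
I1: z[0]−=0.00286, z[1]+=0.00286
R1: Y=0.4367+0.000j on G[2,1]
I2: z[0]−=0.00512, z[1]+=0.00512
I3: z[4]−=0.0177, z[2]+=0.0177
I4: z[4]−=0.884, z[0]+=0.884
R2: Y=0.02000+0.000j on G[4,6]
I5: z[1]−=0.00315, z[5]+=0.00315
L2: Y=0.000-0.0009352j on G[0,1]
L3: Y=0.000-0.001632j on G[0,3]
I6: z[6]−=0.0266, z[1]+=0.0266
R3: Y=0.01379+0.000j on G[1,2]
I7: z[4]−=0.0121, z[0]+=0.0121
C3: Y=0.000+0.2575j on G[5,1]
R4: Y=0.0008850+0.000j on G[1,0]
I8: z[0]−=0.0299, z[4]+=0.0299
C4: Y=0.000+0.01242j on G[5,6]
C5: Y=0.000+0.01708j on G[0,3]
V1: row V2−V5=7.8, i_V1 at 2,5
V2: row V4−V1=47.6, i_V2 at 4,1
solve → V1=-5.438+24.55j, V2=-0.6465+27.63j, V3=16.98-4.487j, V4=42.16+24.55j, V5=-8.447+27.63j, V6=17.36-4.588j
aux → i_V1=-2.141-1.385j, i_V2=-1.380-0.5828j

4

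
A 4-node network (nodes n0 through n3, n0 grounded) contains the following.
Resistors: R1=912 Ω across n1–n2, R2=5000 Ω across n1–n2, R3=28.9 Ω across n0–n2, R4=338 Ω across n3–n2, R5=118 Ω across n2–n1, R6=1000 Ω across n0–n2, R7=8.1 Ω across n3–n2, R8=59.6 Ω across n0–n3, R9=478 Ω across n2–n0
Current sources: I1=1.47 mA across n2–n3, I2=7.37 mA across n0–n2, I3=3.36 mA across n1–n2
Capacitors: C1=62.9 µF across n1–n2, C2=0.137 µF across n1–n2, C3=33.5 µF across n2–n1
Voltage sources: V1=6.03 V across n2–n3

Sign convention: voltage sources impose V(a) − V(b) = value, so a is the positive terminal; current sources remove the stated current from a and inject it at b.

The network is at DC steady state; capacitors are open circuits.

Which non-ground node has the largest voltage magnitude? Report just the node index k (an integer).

MNA unknowns: 3 node voltages V₁..V_3 plus 1 source current (V1)
R1: Y=0.001096 on G[1,2]
I1: z[2]−=0.00147, z[3]+=0.00147
R2: Y=0.0002000 on G[1,2]
I2: z[0]−=0.00737, z[2]+=0.00737
C1: Y=0.000 on G[1,2]
R3: Y=0.03460 on G[0,2]
I3: z[1]−=0.00336, z[2]+=0.00336
R4: Y=0.002959 on G[3,2]
R5: Y=0.008475 on G[2,1]
C2: Y=0.000 on G[1,2]
R6: Y=0.001000 on G[0,2]
R7: Y=0.1235 on G[3,2]
R8: Y=0.01678 on G[0,3]
R9: Y=0.002092 on G[2,0]
C3: Y=0.000 on G[2,1]
V1: row V2−V3=6.03, i_V1 at 2,3
solve → V1=1.649, V2=1.993, V3=-4.037
aux → i_V1=-0.8315

3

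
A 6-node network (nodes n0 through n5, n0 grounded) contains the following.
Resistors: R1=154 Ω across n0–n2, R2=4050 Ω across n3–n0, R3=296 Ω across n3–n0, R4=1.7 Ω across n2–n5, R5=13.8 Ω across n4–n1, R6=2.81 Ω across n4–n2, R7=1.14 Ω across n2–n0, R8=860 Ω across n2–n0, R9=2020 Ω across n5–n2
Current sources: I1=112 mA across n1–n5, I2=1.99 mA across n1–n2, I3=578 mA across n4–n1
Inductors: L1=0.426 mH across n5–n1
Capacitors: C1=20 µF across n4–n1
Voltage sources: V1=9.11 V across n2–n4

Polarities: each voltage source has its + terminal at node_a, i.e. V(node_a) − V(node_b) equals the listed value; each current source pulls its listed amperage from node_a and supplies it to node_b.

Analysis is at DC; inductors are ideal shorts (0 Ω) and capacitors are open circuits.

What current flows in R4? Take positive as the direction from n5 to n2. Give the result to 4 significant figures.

-0.07485 A

Element admittances at DC:
  Y(R1) = 0.006494 S between n0,n2
  I1: injects 0.112 A into n5 (from n1)
  Y(R2) = 0.0002469 S between n3,n0
  Y(R3) = 0.003378 S between n3,n0
  Y(R4) = 0.5882 S between n2,n5
  I2: injects 0.00199 A into n2 (from n1)
  Y(R5) = 0.07246 S between n4,n1
  L1: short n5↔n1 (DC inductor)
  Y(R6) = 0.3559 S between n4,n2
  Y(R7) = 0.8772 S between n2,n0
  Y(R8) = 0.001163 S between n2,n0
  I3: injects 0.578 A into n1 (from n4)
  Y(R9) = 0.0004950 S between n5,n2
  Y(C1) = 0.000 S between n4,n1
  V1: constraint V(n2)−V(n4) = 9.11
Assemble and solve the 7×7 MNA system:
  V(n1)=-0.1272  V(n2)=0.000  V(n3)=0.000  V(n4)=-9.110  V(n5)=-0.1272
  i(L1)=0.1869  i(V1)=-3.315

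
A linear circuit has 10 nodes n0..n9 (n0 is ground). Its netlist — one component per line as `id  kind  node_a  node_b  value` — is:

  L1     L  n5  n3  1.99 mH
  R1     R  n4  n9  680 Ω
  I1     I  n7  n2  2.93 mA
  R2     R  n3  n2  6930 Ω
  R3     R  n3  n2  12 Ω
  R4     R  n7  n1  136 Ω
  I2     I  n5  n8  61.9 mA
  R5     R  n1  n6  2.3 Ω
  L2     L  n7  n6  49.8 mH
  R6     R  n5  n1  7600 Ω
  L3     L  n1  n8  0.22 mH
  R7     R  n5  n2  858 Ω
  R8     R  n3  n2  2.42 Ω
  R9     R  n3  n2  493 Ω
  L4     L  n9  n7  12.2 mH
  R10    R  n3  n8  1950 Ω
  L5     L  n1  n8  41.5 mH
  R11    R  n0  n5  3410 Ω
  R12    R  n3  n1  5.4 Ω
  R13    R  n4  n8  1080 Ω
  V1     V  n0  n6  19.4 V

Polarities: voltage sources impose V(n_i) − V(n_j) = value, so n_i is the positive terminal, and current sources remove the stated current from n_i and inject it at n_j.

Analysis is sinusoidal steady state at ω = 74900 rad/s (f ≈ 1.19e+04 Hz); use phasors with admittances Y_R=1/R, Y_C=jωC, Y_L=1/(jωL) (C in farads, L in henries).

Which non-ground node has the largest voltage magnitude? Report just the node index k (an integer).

5

Element admittances at ω=74900 rad/s:
  Y(L1) = 0.000-0.006709j S between n5,n3
  Y(R1) = 0.001471+0.000j S between n4,n9
  I1: injects 0.00293 A into n2 (from n7)
  Y(R2) = 0.0001443+0.000j S between n3,n2
  Y(R3) = 0.08333+0.000j S between n3,n2
  Y(R4) = 0.007353+0.000j S between n7,n1
  I2: injects 0.0619 A into n8 (from n5)
  Y(R5) = 0.4348+0.000j S between n1,n6
  Y(L2) = 0.000-0.0002681j S between n7,n6
  Y(R6) = 0.0001316+0.000j S between n5,n1
  Y(L3) = 0.000-0.06069j S between n1,n8
  Y(R7) = 0.001166+0.000j S between n5,n2
  Y(R8) = 0.4132+0.000j S between n3,n2
  Y(R9) = 0.002028+0.000j S between n3,n2
  Y(L4) = 0.000-0.001094j S between n9,n7
  Y(R10) = 0.0005128+0.000j S between n3,n8
  Y(L5) = 0.000-0.0003217j S between n1,n8
  Y(R11) = 0.0002933+0.000j S between n0,n5
  Y(R12) = 0.1852+0.000j S between n3,n1
  Y(R13) = 0.0009259+0.000j S between n4,n8
  V1: constraint V(n0)−V(n6) = 19.4
Assemble and solve the 10×10 MNA system:
  V(n1)=-19.39+0.005117j  V(n2)=-19.67+0.007493j  V(n3)=-19.67+0.02595j  V(n4)=-19.79+0.6326j  V(n5)=-21.54-7.891j  V(n6)=-19.40+0.000j  V(n7)=-19.73+0.04062j  V(n8)=-19.37+1.011j  V(n9)=-20.05+0.3944j
  i(V1)=-0.006317-0.002314j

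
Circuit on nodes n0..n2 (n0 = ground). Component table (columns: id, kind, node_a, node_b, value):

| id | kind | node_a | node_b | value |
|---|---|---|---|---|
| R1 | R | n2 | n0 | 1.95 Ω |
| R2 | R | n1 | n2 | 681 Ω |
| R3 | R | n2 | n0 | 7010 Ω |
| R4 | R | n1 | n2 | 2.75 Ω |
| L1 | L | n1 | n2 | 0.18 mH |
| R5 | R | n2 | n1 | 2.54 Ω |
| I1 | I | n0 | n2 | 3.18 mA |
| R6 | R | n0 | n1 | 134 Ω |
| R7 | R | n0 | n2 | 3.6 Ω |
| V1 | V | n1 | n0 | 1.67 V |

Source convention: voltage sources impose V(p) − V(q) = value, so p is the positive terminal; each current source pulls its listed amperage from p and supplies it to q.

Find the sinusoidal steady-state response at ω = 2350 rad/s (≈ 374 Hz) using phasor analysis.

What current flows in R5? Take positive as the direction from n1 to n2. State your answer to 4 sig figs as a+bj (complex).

0.1006+0.1535j A

Element admittances at ω=2350 rad/s:
  Y(R1) = 0.5128+0.000j S between n2,n0
  Y(R2) = 0.001468+0.000j S between n1,n2
  Y(R3) = 0.0001427+0.000j S between n2,n0
  Y(R4) = 0.3636+0.000j S between n1,n2
  Y(L1) = 0.000-2.364j S between n1,n2
  Y(R5) = 0.3937+0.000j S between n2,n1
  I1: injects 0.00318 A into n2 (from n0)
  Y(R6) = 0.007463+0.000j S between n0,n1
  Y(R7) = 0.2778+0.000j S between n0,n2
  V1: constraint V(n1)−V(n0) = 1.67
Assemble and solve the 3×3 MNA system:
  V(n1)=1.670+0.000j  V(n2)=1.415-0.3898j
  i(V1)=-1.128+0.3082j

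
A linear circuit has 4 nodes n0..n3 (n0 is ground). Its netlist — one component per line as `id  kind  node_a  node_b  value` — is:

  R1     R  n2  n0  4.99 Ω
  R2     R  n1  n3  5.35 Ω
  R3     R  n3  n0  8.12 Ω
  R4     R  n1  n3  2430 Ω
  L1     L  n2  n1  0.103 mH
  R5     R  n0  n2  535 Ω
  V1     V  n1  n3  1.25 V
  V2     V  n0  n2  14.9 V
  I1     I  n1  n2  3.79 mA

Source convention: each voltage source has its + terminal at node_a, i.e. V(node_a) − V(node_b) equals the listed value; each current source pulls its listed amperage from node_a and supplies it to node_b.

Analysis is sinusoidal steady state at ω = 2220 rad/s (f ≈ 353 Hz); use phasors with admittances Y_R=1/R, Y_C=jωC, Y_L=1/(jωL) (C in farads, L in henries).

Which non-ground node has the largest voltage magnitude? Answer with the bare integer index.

MNA unknowns: 3 node voltages V₁..V_3 plus 2 source currents (V1, V2)
R1: Y=0.2004+0.000j on G[2,0]
R2: Y=0.1869+0.000j on G[1,3]
R3: Y=0.1232+0.000j on G[3,0]
R4: Y=0.0004115+0.000j on G[1,3]
L1: Y=0.000-4.373j on G[2,1]
R5: Y=0.001869+0.000j on G[0,2]
V1: row V1−V3=1.25, i_V1 at 1,3
V2: row V0−V2=14.9, i_V2 at 0,2
I1: z[1]−=0.00379, z[2]+=0.00379
solve → V1=-14.89+0.4536j, V2=-14.90+0.000j, V3=-16.14+0.4536j
aux → i_V1=-2.222+0.05586j, i_V2=-5.001+0.05586j

3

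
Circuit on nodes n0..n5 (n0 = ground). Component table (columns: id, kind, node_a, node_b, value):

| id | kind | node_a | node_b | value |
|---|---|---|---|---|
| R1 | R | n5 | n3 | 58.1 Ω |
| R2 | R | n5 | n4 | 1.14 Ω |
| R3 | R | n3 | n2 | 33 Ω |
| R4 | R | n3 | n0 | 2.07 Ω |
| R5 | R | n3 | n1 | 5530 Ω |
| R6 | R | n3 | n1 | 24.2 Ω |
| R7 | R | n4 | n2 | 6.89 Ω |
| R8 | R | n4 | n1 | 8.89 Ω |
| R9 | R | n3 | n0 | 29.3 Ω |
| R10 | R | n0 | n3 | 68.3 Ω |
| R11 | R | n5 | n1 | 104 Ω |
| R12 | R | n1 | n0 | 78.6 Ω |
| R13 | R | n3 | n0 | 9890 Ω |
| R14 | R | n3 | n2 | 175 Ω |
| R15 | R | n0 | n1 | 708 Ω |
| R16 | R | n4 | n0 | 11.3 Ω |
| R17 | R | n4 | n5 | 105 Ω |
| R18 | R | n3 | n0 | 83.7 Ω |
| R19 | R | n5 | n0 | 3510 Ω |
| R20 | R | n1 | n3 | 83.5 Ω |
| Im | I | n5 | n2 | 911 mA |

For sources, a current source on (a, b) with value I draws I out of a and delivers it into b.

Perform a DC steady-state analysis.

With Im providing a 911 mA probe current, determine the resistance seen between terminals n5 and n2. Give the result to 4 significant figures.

R_eq = 6.805 Ω

Apply KCL at each of the 5 non-ground nodes and solve the resulting linear system.
Node n1: branches {R5, R6, R8, R11, R12, R15, R20} → V_1 = -0.5432
Node n2: branches {R3, R7, R14, Im} → V_2 = 4.391
Node n3: branches {R1, R3, R4, R5, R6, R9, R10, R13, R14, R18, R20} → V_3 = 0.1506
Node n4: branches {R2, R7, R8, R16, R17} → V_4 = -0.8331
Node n5: branches {R1, R2, R11, R17, R19, Im} → V_5 = -1.808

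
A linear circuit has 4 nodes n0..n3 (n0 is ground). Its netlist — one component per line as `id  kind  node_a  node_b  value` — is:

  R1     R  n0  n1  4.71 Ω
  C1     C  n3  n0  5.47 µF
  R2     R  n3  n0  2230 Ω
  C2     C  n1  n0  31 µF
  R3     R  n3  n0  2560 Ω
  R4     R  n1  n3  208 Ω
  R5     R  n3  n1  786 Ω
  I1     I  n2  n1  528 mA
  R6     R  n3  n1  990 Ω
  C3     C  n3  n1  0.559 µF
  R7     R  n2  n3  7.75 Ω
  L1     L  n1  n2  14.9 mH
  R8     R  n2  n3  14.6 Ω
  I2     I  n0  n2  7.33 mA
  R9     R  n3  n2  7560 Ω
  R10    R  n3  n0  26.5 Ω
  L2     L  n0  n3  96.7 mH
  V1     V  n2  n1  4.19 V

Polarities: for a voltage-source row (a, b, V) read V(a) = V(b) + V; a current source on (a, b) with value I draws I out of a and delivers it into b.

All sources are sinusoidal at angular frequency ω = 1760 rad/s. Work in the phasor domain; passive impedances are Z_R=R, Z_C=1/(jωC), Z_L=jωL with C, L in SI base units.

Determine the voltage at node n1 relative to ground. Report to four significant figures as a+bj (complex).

Apply KCL at each of the 3 non-ground nodes and solve the resulting linear system.
Node n1: branches {R1, C2, R4, R5, I1, R6, C3, L1, V1} → V_1 = -0.4901+0.07290j
Node n2: branches {I1, R7, L1, R8, I2, R9, V1} → V_2 = 3.700+0.07290j
Node n3: branches {C1, R2, R3, R4, R5, R6, C3, R7, R8, R9, R10, L2} → V_3 = 2.991+0.001152j
Source currents: i(V1)=-0.6608+0.1456j

-0.4901+0.07290j V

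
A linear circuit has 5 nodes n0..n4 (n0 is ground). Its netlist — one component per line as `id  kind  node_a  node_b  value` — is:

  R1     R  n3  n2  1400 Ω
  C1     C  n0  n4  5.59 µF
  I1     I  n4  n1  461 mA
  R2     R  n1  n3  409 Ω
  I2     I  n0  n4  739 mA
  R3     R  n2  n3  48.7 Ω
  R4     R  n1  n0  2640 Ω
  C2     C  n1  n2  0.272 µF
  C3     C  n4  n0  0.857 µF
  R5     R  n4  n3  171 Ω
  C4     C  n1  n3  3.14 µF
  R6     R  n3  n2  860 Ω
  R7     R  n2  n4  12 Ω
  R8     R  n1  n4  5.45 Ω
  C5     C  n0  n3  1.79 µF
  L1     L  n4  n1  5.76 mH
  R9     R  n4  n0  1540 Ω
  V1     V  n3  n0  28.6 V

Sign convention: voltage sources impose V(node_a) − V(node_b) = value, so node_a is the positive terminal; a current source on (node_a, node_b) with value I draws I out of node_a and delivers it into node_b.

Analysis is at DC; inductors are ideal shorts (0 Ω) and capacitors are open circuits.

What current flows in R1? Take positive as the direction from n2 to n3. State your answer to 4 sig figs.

Element admittances at DC:
  Y(R1) = 0.0007143 S between n3,n2
  Y(C1) = 0.000 S between n0,n4
  I1: injects 0.461 A into n1 (from n4)
  Y(R2) = 0.002445 S between n1,n3
  I2: injects 0.739 A into n4 (from n0)
  Y(R3) = 0.02053 S between n2,n3
  Y(R4) = 0.0003788 S between n1,n0
  Y(C2) = 0.000 S between n1,n2
  Y(C3) = 0.000 S between n4,n0
  Y(R5) = 0.005848 S between n4,n3
  Y(C4) = 0.000 S between n1,n3
  Y(R6) = 0.001163 S between n3,n2
  Y(R7) = 0.08333 S between n2,n4
  Y(R8) = 0.1835 S between n1,n4
  Y(C5) = 0.000 S between n0,n3
  L1: short n4↔n1 (DC inductor)
  Y(R9) = 0.0006494 S between n4,n0
  V1: constraint V(n3)−V(n0) = 28.6
Assemble and solve the 6×6 MNA system:
  V(n1)=54.90  V(n2)=49.32  V(n3)=28.60  V(n4)=54.90
  i(L1)=-0.3759  i(V1)=0.6826

0.01480 A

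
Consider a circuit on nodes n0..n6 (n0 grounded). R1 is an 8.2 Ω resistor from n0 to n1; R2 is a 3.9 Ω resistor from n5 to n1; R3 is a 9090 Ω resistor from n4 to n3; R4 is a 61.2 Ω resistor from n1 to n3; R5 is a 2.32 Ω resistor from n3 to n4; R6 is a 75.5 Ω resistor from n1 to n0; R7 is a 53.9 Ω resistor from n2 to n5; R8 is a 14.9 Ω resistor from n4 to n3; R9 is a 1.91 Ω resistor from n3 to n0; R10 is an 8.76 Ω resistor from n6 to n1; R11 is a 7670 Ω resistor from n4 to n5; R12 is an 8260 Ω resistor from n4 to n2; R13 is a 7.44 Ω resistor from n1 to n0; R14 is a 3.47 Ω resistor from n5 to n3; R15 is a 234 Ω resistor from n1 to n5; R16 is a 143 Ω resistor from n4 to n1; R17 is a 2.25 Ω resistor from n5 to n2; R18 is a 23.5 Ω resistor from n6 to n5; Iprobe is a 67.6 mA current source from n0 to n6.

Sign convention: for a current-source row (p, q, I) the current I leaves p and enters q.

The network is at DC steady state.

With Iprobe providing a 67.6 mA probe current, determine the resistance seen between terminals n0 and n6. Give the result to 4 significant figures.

Element admittances at DC:
  Y(R1) = 0.1220 S between n0,n1
  Y(R2) = 0.2564 S between n5,n1
  Y(R3) = 0.0001100 S between n4,n3
  Y(R4) = 0.01634 S between n1,n3
  Y(R5) = 0.4310 S between n3,n4
  Y(R6) = 0.01325 S between n1,n0
  Y(R7) = 0.01855 S between n2,n5
  Y(R8) = 0.06711 S between n4,n3
  Y(R9) = 0.5236 S between n3,n0
  Y(R10) = 0.1142 S between n6,n1
  Y(R11) = 0.0001304 S between n4,n5
  Y(R12) = 0.0001211 S between n4,n2
  Y(R13) = 0.1344 S between n1,n0
  Y(R14) = 0.2882 S between n5,n3
  Y(R15) = 0.004274 S between n1,n5
  Y(R16) = 0.006993 S between n4,n1
  Y(R17) = 0.4444 S between n5,n2
  Y(R18) = 0.04255 S between n6,n5
  Iprobe: injects 0.0676 A into n6 (from n0)
Assemble and solve the 6×6 MNA system:
  V(n1)=0.1529  V(n2)=0.1335  V(n3)=0.05038  V(n4)=0.05184  V(n5)=0.1336  V(n6)=0.5790

R_eq = 8.565 Ω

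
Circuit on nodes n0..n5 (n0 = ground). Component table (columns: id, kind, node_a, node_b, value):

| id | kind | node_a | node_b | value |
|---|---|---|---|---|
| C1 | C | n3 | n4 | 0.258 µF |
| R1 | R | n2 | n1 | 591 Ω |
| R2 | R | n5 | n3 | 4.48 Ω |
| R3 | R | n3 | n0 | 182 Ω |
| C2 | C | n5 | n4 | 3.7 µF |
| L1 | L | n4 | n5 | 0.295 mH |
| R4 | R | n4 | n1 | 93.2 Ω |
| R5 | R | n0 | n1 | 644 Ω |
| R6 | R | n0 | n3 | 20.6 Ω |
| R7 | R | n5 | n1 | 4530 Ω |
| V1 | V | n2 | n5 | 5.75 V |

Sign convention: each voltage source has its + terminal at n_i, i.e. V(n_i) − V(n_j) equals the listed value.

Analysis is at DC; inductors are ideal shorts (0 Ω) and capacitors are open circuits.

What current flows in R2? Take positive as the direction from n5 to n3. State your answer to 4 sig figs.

Apply KCL at each of the 5 non-ground nodes and solve the resulting linear system.
Node n1: branches {R1, R4, R5, R7} → V_1 = 0.6643
Node n2: branches {R1, V1} → V_2 = 5.726
Node n3: branches {C1, R2, R3, R6} → V_3 = -0.01909
Node n4: branches {C1, C2, L1, R4} → V_4 = -0.02371
Node n5: branches {R2, C2, L1, R7, V1} → V_5 = -0.02371
Source currents: i(L1)=0.007382, i(V1)=-0.008565

-0.001031 A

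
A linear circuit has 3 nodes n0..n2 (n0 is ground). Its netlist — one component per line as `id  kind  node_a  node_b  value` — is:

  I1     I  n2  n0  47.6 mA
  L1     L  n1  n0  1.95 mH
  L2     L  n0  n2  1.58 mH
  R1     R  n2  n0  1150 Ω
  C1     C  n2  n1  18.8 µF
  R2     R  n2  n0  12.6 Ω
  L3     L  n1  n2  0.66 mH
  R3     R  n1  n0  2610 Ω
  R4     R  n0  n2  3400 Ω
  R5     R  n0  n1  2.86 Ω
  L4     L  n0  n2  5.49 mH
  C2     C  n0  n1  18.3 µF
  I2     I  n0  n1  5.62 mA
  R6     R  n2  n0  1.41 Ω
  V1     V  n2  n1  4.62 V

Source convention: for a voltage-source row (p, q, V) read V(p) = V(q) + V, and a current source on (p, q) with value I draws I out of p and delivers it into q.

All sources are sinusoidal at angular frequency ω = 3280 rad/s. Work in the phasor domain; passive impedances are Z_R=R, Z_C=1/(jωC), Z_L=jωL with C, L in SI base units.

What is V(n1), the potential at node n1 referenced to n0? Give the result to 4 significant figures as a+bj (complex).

Element admittances at ω=3280 rad/s:
  I1: injects 0.0476 A into n0 (from n2)
  Y(L1) = 0.000-0.1563j S between n1,n0
  Y(L2) = 0.000-0.1930j S between n0,n2
  Y(R1) = 0.0008696+0.000j S between n2,n0
  Y(C1) = 0.000+0.06166j S between n2,n1
  Y(R2) = 0.07937+0.000j S between n2,n0
  Y(L3) = 0.000-0.4619j S between n1,n2
  Y(R3) = 0.0003831+0.000j S between n1,n0
  Y(R4) = 0.0002941+0.000j S between n0,n2
  Y(R5) = 0.3497+0.000j S between n0,n1
  Y(L4) = 0.000-0.05553j S between n0,n2
  Y(C2) = 0.000+0.06002j S between n0,n1
  I2: injects 0.00562 A into n1 (from n0)
  Y(R6) = 0.7092+0.000j S between n2,n0
  V1: constraint V(n2)−V(n1) = 4.62
Assemble and solve the 3×3 MNA system:
  V(n1)=-3.246+0.02534j  V(n2)=1.374+0.02534j
  i(V1)=-1.139+2.171j

-3.246+0.02534j V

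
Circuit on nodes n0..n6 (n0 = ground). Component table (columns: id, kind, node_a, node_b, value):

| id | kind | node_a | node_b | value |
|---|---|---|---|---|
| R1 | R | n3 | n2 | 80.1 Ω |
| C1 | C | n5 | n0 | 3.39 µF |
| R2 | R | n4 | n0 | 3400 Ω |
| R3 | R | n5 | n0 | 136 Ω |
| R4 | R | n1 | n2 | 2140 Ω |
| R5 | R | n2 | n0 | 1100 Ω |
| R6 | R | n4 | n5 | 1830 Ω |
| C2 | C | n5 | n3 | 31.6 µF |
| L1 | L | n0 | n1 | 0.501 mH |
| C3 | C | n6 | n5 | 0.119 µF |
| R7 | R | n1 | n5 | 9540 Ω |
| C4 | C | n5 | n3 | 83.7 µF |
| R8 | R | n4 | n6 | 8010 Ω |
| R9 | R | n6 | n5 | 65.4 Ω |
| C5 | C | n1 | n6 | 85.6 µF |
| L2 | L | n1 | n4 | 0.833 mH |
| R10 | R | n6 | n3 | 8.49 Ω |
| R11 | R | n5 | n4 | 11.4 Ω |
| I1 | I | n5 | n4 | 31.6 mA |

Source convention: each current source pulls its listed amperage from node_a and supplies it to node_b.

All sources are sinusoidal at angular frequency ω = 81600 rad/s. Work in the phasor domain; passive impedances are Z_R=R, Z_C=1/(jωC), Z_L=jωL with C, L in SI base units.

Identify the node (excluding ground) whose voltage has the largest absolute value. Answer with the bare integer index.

MNA unknowns: 6 node voltages V₁..V_6
R1: Y=0.01248+0.000j on G[3,2]
C1: Y=0.000+0.2766j on G[5,0]
R2: Y=0.0002941+0.000j on G[4,0]
R3: Y=0.007353+0.000j on G[5,0]
R4: Y=0.0004673+0.000j on G[1,2]
R5: Y=0.0009091+0.000j on G[2,0]
R6: Y=0.0005464+0.000j on G[4,5]
C2: Y=0.000+2.579j on G[5,3]
L1: Y=0.000-0.02446j on G[0,1]
C3: Y=0.000+0.009710j on G[6,5]
R7: Y=0.0001048+0.000j on G[1,5]
C4: Y=0.000+6.830j on G[5,3]
R8: Y=0.0001248+0.000j on G[4,6]
R9: Y=0.01529+0.000j on G[6,5]
C5: Y=0.000+6.985j on G[1,6]
L2: Y=0.000-0.01471j on G[1,4]
R10: Y=0.1178+0.000j on G[6,3]
R11: Y=0.08772+0.000j on G[5,4]
I1: z[5]−=0.0316, z[4]+=0.0316
solve → V1=0.01486-0.03775j, V2=0.001330-0.004079j, V3=0.0009202-0.003116j, V4=0.3429+0.05144j, V5=0.001351-0.002933j, V6=0.01550-0.03743j

4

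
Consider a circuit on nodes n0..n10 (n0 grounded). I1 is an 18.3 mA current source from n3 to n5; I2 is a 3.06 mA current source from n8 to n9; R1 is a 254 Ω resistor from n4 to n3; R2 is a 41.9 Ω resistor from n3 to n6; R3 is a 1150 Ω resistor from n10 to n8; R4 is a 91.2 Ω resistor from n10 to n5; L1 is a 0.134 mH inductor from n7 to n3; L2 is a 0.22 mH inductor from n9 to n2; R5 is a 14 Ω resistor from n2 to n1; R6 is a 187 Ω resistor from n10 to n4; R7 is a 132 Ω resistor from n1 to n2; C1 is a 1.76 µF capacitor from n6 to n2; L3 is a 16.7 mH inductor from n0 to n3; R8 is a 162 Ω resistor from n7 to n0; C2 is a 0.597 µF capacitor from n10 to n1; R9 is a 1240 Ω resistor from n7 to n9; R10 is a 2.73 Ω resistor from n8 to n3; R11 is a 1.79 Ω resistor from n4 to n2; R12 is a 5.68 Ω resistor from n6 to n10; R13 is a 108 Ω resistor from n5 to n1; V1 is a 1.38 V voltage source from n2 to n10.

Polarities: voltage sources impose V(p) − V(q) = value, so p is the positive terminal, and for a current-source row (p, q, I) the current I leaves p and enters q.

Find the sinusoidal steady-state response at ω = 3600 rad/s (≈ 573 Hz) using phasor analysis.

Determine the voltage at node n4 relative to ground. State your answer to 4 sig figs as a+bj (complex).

1.912-0.04091j V

MNA unknowns: 10 node voltages V₁..V_10 plus 1 source current (V1)
I1: z[3]−=0.0183, z[5]+=0.0183
I2: z[8]−=0.00306, z[9]+=0.00306
R1: Y=0.003937+0.000j on G[4,3]
R2: Y=0.02387+0.000j on G[3,6]
R3: Y=0.0008696+0.000j on G[10,8]
R4: Y=0.01096+0.000j on G[10,5]
L1: Y=0.000-2.073j on G[7,3]
L2: Y=0.000-1.263j on G[9,2]
R5: Y=0.07143+0.000j on G[2,1]
R6: Y=0.005348+0.000j on G[10,4]
R7: Y=0.007576+0.000j on G[1,2]
C1: Y=0.000+0.006336j on G[6,2]
L3: Y=0.000-0.01663j on G[0,3]
R8: Y=0.006173+0.000j on G[7,0]
C2: Y=0.000+0.002149j on G[10,1]
R9: Y=0.0008065+0.000j on G[7,9]
R10: Y=0.3663+0.000j on G[8,3]
R11: Y=0.5587+0.000j on G[4,2]
R12: Y=0.1761+0.000j on G[6,10]
R13: Y=0.009259+0.000j on G[5,1]
V1: row V2−V10=1.38, i_V1 at 2,10
solve → V1=1.955-0.07692j, V2=1.939-0.04120j, V3=0.0002436-9.699e-05j, V4=1.912-0.04091j, V5=2.103-0.05755j, V6=0.4937+0.009505j, V7=0.0002614+0.0006564j, V8=-0.006768-0.0001943j, V9=1.939-0.04001j, V10=0.5588-0.04120j
aux → i_V1=-0.01230-0.01179j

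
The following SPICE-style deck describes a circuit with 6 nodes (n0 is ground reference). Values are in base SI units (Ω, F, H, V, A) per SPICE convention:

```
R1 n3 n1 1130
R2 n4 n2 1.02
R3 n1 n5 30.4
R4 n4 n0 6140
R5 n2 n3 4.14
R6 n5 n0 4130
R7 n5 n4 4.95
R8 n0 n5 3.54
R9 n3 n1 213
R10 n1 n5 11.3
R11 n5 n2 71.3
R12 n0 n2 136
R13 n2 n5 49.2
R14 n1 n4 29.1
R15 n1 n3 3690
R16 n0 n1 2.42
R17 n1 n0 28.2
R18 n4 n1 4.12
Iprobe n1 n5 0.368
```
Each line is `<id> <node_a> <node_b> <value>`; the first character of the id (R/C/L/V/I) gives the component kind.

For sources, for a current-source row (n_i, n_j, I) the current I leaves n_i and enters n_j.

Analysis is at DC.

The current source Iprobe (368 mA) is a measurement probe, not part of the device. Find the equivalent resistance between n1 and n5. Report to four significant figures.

Element admittances at DC:
  Y(R1) = 0.0008850 S between n3,n1
  Y(R2) = 0.9804 S between n4,n2
  Y(R3) = 0.03289 S between n1,n5
  Y(R4) = 0.0001629 S between n4,n0
  Y(R5) = 0.2415 S between n2,n3
  Y(R6) = 0.0002421 S between n5,n0
  Y(R7) = 0.2020 S between n5,n4
  Y(R8) = 0.2825 S between n0,n5
  Y(R9) = 0.004695 S between n3,n1
  Y(R10) = 0.08850 S between n1,n5
  Y(R11) = 0.01403 S between n5,n2
  Y(R12) = 0.007353 S between n0,n2
  Y(R13) = 0.02033 S between n2,n5
  Y(R14) = 0.03436 S between n1,n4
  Y(R15) = 0.0002710 S between n1,n3
  Y(R16) = 0.4132 S between n0,n1
  Y(R17) = 0.03546 S between n1,n0
  Y(R18) = 0.2427 S between n4,n1
  Iprobe: injects 0.368 A into n5 (from n1)
Assemble and solve the 5×5 MNA system:
  V(n1)=-0.3367  V(n2)=0.07028  V(n3)=0.06066  V(n4)=0.05699  V(n5)=0.5325

R_eq = 2.362 Ω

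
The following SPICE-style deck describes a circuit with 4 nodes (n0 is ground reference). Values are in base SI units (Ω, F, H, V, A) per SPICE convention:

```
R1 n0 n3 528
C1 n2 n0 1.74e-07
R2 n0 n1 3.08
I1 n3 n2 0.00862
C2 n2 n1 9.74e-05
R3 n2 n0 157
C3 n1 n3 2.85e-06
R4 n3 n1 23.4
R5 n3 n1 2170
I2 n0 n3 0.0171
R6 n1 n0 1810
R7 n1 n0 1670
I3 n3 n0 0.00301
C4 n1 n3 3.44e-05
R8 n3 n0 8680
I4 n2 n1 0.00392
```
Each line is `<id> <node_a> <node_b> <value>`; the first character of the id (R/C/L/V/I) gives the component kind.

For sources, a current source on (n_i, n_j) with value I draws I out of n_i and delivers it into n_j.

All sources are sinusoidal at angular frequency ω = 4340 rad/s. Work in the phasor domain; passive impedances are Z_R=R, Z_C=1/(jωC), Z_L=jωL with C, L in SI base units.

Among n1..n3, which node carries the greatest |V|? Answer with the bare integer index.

Element admittances at ω=4340 rad/s:
  Y(R1) = 0.001894+0.000j S between n0,n3
  Y(C1) = 0.000+0.0007552j S between n2,n0
  Y(R2) = 0.3247+0.000j S between n0,n1
  I1: injects 0.00862 A into n2 (from n3)
  Y(C2) = 0.000+0.4227j S between n2,n1
  Y(R3) = 0.006369+0.000j S between n2,n0
  Y(C3) = 0.000+0.01237j S between n1,n3
  Y(R4) = 0.04274+0.000j S between n3,n1
  Y(R5) = 0.0004608+0.000j S between n3,n1
  I2: injects 0.0171 A into n3 (from n0)
  Y(R6) = 0.0005525+0.000j S between n1,n0
  Y(R7) = 0.0005988+0.000j S between n1,n0
  I3: injects 0.00301 A into n0 (from n3)
  Y(C4) = 0.000+0.1493j S between n1,n3
  Y(R8) = 0.0001152+0.000j S between n3,n0
  I4: injects 0.00392 A into n1 (from n2)
Assemble and solve the 3×3 MNA system:
  V(n1)=0.04208+0.0002899j  V(n2)=0.04216-0.01018j  V(n3)=0.05072-0.03061j

3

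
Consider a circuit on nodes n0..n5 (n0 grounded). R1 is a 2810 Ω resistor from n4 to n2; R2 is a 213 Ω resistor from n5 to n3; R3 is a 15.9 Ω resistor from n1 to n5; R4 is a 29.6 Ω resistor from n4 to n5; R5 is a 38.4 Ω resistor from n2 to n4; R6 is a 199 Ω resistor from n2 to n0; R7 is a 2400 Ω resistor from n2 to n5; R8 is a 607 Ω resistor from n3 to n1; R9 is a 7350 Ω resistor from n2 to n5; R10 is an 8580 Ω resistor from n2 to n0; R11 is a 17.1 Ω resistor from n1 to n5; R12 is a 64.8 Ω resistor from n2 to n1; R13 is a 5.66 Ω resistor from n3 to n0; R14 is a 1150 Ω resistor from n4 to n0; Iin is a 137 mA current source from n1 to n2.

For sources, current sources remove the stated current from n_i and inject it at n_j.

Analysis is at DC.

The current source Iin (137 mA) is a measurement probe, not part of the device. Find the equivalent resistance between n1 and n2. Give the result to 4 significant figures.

R_eq = 31.83 Ω

Apply KCL at each of the 5 non-ground nodes and solve the resulting linear system.
Node n1: branches {R3, R8, R11, R12, Iin} → V_1 = -2.210
Node n2: branches {R1, R5, R6, R7, R9, R10, R12, Iin} → V_2 = 2.150
Node n3: branches {R2, R8, R13} → V_3 = -0.06261
Node n4: branches {R1, R4, R5, R14} → V_4 = 0.008194
Node n5: branches {R2, R3, R4, R7, R9, R11} → V_5 = -1.665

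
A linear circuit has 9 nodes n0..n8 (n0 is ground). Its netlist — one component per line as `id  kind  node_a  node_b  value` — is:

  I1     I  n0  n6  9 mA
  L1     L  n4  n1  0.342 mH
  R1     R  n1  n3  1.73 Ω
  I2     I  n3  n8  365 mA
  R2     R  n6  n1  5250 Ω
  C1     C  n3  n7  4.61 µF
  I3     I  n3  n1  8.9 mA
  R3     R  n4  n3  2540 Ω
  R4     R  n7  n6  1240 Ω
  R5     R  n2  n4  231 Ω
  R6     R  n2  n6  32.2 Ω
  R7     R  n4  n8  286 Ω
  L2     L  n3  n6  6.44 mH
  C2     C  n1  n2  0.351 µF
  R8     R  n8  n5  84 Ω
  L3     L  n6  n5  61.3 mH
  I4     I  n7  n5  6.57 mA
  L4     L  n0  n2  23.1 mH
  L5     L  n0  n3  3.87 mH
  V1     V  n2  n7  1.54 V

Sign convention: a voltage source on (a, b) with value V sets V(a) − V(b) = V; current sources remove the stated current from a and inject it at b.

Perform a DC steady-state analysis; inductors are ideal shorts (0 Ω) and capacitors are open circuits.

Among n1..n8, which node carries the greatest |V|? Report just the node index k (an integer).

8

MNA unknowns: 8 node voltages V₁..V_8 plus 6 source currents (L1, L2, L3, L4, L5, V1)
I1: z[0]−=0.009, z[6]+=0.009
L1: row V4−V1=0, i_L1 at 4,1
R1: Y=0.5780 on G[1,3]
I2: z[3]−=0.365, z[8]+=0.365
R2: Y=0.0001905 on G[6,1]
C1: Y=0.000 on G[3,7]
I3: z[3]−=0.0089, z[1]+=0.0089
R3: Y=0.0003937 on G[4,3]
R4: Y=0.0008065 on G[7,6]
R5: Y=0.004329 on G[2,4]
R6: Y=0.03106 on G[2,6]
R7: Y=0.003497 on G[4,8]
L2: row V3−V6=0, i_L2 at 3,6
C2: Y=0.000 on G[1,2]
R8: Y=0.01190 on G[8,5]
L3: row V6−V5=0, i_L3 at 6,5
I4: z[7]−=0.00657, z[5]+=0.00657
L4: row V0−V2=0, i_L4 at 0,2
L5: row V0−V3=0, i_L5 at 0,3
V1: row V2−V7=1.54, i_V1 at 2,7
solve → V1=0.1567, V2=0.000, V3=0.000, V4=0.1567, V5=0.000, V6=0.000, V7=-1.540, V8=23.73
aux → i_L1=0.08170, i_L2=-0.2969, i_L3=-0.2891, i_L4=0.004650, i_L5=-0.01365, i_V1=0.005328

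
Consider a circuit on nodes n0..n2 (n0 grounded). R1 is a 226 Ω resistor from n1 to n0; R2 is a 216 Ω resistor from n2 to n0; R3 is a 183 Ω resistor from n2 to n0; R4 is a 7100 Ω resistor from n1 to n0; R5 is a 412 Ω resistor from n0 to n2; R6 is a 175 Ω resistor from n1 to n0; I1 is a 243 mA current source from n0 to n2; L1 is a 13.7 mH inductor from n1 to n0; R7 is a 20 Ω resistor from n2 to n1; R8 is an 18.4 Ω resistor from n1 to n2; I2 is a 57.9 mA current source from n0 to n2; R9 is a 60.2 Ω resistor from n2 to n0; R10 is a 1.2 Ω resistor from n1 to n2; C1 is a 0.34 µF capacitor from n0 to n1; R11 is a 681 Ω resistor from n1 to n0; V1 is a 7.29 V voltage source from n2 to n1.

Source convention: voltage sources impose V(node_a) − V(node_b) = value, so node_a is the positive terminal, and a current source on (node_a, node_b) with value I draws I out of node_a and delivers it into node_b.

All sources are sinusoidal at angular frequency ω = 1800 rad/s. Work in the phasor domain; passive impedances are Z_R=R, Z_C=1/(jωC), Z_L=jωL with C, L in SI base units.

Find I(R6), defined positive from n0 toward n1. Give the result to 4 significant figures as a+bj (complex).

Apply KCL at each of the 2 non-ground nodes and solve the resulting linear system.
Node n1: branches {R1, R4, R6, L1, R7, R8, R10, C1, R11, V1} → V_1 = 1.108+1.082j
Node n2: branches {R2, R3, R5, I1, R7, R8, I2, R9, R10, V1} → V_2 = 8.398+1.082j
Source currents: i(V1)=-6.779-0.03153j

-0.006331-0.006185j A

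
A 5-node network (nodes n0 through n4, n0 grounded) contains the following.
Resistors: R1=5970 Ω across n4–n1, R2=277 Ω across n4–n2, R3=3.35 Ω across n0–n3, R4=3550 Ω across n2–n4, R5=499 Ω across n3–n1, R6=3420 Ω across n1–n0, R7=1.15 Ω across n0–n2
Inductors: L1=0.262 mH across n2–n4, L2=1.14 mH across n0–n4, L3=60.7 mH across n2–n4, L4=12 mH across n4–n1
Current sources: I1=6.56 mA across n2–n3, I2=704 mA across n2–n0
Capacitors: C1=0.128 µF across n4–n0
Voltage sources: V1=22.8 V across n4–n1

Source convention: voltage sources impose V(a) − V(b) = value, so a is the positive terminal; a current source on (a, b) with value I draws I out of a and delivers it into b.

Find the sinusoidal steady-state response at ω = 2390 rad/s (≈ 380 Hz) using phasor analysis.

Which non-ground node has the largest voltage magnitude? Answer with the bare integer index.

1

MNA unknowns: 4 node voltages V₁..V_4 plus 1 source current (V1)
R1: Y=0.0001675+0.000j on G[4,1]
R2: Y=0.003610+0.000j on G[4,2]
L1: Y=0.000-1.597j on G[2,4]
R3: Y=0.2985+0.000j on G[0,3]
L2: Y=0.000-0.3670j on G[0,4]
R4: Y=0.0002817+0.000j on G[2,4]
I1: z[2]−=0.00656, z[3]+=0.00656
R5: Y=0.002004+0.000j on G[3,1]
L3: Y=0.000-0.006893j on G[2,4]
L4: Y=0.000-0.03487j on G[4,1]
C1: Y=0.000+0.0003059j on G[4,0]
R6: Y=0.0002924+0.000j on G[1,0]
R7: Y=0.8696+0.000j on G[0,2]
I2: z[2]−=0.704, z[0]+=0.704
V1: row V4−V1=22.8, i_V1 at 4,1
solve → V1=-23.36-0.1646j, V2=-0.6864-0.2352j, V3=-0.1339-0.001098j, V4=-0.5587-0.1646j
aux → i_V1=-0.05719+0.7946j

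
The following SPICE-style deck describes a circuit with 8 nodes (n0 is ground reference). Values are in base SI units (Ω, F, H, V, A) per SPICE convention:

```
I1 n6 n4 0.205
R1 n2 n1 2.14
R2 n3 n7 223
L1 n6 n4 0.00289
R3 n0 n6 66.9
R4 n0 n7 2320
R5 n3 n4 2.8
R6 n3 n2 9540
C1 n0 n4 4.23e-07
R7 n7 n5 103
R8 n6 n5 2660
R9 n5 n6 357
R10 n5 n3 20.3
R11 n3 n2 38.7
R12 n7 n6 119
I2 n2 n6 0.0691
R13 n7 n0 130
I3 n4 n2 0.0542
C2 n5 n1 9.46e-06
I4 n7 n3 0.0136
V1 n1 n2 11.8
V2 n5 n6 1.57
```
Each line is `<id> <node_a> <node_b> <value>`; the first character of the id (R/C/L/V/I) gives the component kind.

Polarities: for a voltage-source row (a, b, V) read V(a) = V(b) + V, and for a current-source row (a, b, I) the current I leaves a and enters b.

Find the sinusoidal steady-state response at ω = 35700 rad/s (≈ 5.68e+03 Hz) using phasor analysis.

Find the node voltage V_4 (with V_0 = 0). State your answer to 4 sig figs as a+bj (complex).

MNA unknowns: 7 node voltages V₁..V_7 plus 2 source currents (V1, V2)
I1: z[6]−=0.205, z[4]+=0.205
R1: Y=0.4673+0.000j on G[2,1]
R2: Y=0.004484+0.000j on G[3,7]
L1: Y=0.000-0.009692j on G[6,4]
R3: Y=0.01495+0.000j on G[0,6]
R4: Y=0.0004310+0.000j on G[0,7]
R5: Y=0.3571+0.000j on G[3,4]
R6: Y=0.0001048+0.000j on G[3,2]
C1: Y=0.000+0.01510j on G[0,4]
R7: Y=0.009709+0.000j on G[7,5]
R8: Y=0.0003759+0.000j on G[6,5]
R9: Y=0.002801+0.000j on G[5,6]
R10: Y=0.04926+0.000j on G[5,3]
R11: Y=0.02584+0.000j on G[3,2]
R12: Y=0.008403+0.000j on G[7,6]
I2: z[2]−=0.0691, z[6]+=0.0691
R13: Y=0.007692+0.000j on G[7,0]
I3: z[4]−=0.0542, z[2]+=0.0542
C2: Y=0.000+0.3377j on G[5,1]
I4: z[7]−=0.0136, z[3]+=0.0136
V1: row V1−V2=11.8, i_V1 at 1,2
V2: row V5−V6=1.57, i_V2 at 5,6
solve → V1=1.467-0.6940j, V2=-10.33-0.6940j, V3=-0.4339-0.1948j, V4=-0.01397-0.1907j, V5=1.428+0.02239j, V6=-0.1418+0.02239j, V7=-0.09350-0.01523j
aux → i_V1=-5.756-0.01295j, i_V2=0.1305+0.001890j

-0.01397-0.1907j V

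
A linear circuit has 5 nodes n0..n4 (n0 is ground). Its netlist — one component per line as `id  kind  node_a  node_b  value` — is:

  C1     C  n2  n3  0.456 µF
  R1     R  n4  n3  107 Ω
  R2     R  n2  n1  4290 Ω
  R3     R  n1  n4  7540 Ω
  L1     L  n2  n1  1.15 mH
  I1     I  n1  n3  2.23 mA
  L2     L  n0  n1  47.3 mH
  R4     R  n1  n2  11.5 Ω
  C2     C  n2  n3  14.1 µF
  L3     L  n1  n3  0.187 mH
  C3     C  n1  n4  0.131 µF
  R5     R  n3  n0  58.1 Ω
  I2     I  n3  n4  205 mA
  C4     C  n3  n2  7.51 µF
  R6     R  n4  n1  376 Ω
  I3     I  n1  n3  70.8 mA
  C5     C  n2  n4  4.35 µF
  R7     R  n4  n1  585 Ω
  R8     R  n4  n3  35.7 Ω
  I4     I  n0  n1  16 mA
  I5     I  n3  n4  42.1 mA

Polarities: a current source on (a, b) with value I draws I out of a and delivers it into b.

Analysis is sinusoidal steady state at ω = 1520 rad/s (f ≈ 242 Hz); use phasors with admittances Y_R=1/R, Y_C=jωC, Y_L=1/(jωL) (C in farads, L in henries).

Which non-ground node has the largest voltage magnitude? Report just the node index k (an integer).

MNA unknowns: 4 node voltages V₁..V_4
C1: Y=0.000+0.0006931j on G[2,3]
R1: Y=0.009346+0.000j on G[4,3]
R2: Y=0.0002331+0.000j on G[2,1]
R3: Y=0.0001326+0.000j on G[1,4]
L1: Y=0.000-0.5721j on G[2,1]
I1: z[1]−=0.00223, z[3]+=0.00223
L2: Y=0.000-0.01391j on G[0,1]
R4: Y=0.08696+0.000j on G[1,2]
C2: Y=0.000+0.02143j on G[2,3]
L3: Y=0.000-3.518j on G[1,3]
C3: Y=0.000+0.0001991j on G[1,4]
R5: Y=0.01721+0.000j on G[3,0]
I2: z[3]−=0.205, z[4]+=0.205
C4: Y=0.000+0.01142j on G[3,2]
R6: Y=0.002660+0.000j on G[4,1]
I3: z[1]−=0.0708, z[3]+=0.0708
C5: Y=0.000+0.006612j on G[2,4]
R7: Y=0.001709+0.000j on G[4,1]
R8: Y=0.02801+0.000j on G[4,3]
I4: z[0]−=0.016, z[1]+=0.016
I5: z[3]−=0.0421, z[4]+=0.0421
solve → V1=0.5587+0.4429j, V2=0.4899+0.4653j, V3=0.5717+0.4515j, V4=6.317-0.4973j

4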